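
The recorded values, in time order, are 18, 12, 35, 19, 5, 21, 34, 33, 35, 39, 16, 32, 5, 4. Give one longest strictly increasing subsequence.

18, 19, 21, 34, 35, 39

Patience tails give the LIS length; then backtrack through the dp parents:
18 → extends → [18]
12 → replaces 18 → [12]
35 → extends → [12, 35]
19 → replaces 35 → [12, 19]
5 → replaces 12 → [5, 19]
21 → extends → [5, 19, 21]
34 → extends → [5, 19, 21, 34]
33 → replaces 34 → [5, 19, 21, 33]
35 → extends → [5, 19, 21, 33, 35]
39 → extends → [5, 19, 21, 33, 35, 39]
16 → replaces 19 → [5, 16, 21, 33, 35, 39]
32 → replaces 33 → [5, 16, 21, 32, 35, 39]
5 → already a tail → [5, 16, 21, 32, 35, 39]
4 → replaces 5 → [4, 16, 21, 32, 35, 39]
Length 6; one witness is 18, 19, 21, 34, 35, 39.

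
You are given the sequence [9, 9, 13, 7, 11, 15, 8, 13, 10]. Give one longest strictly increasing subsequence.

Patience tails give the LIS length; then backtrack through the dp parents:
9 → extends → [9]
9 → already a tail → [9]
13 → extends → [9, 13]
7 → replaces 9 → [7, 13]
11 → replaces 13 → [7, 11]
15 → extends → [7, 11, 15]
8 → replaces 11 → [7, 8, 15]
13 → replaces 15 → [7, 8, 13]
10 → replaces 13 → [7, 8, 10]
Length 3; one witness is 9, 13, 15.

9, 13, 15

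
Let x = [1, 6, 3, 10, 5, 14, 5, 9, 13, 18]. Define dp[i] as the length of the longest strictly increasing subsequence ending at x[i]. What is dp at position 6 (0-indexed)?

3

dp[i] = 1 + max{dp[j] : j<i, x[j]<x[i]} (or 1 if no such j):
i:      0  1  2  3  4  5  6  7  8  9
x[i]:   1  6  3 10  5 14  5  9 13 18
dp:     1  2  2  3  3  4  3  4  5  6
At index 6 the value is 3.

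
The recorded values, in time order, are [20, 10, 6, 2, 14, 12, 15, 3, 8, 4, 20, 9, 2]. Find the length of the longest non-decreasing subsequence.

Track the smallest tail for each achievable length (allowing ties):
20 → extends → [20]
10 → replaces 20 → [10]
6 → replaces 10 → [6]
2 → replaces 6 → [2]
14 → extends → [2, 14]
12 → replaces 14 → [2, 12]
15 → extends → [2, 12, 15]
3 → replaces 12 → [2, 3, 15]
8 → replaces 15 → [2, 3, 8]
4 → replaces 8 → [2, 3, 4]
20 → extends → [2, 3, 4, 20]
9 → replaces 20 → [2, 3, 4, 9]
2 → replaces 3 → [2, 2, 4, 9]
Four tails, so the longest non-decreasing subsequence has length 4 (e.g. 10, 14, 15, 20).

4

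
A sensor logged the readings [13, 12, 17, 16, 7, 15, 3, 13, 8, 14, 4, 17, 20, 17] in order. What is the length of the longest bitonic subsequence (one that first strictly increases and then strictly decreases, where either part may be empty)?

7

inc[i] = longest strictly increasing subsequence ending at i; dec[i] = longest strictly decreasing subsequence starting at i:
i:      1  2  3  4  5  6  7  8  9 10 11 12 13 14
a[i]:  13 12 17 16  7 15  3 13  8 14  4 17 20 17
inc:    1  1  2  2  1  2  1  2  2  3  2  4  5  4
dec:    4  3  6  5  2  4  1  3  2  2  1  1  2  1
Best peak at i=3 (value 17): inc=2, dec=6, length 2+6−1 = 7.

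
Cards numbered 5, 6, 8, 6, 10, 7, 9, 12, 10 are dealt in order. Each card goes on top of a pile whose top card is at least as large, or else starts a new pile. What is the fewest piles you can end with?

Place each on the leftmost legal pile:
5 → new pile 1 (tops now [5])
6 → new pile 2 (tops now [5, 6])
8 → new pile 3 (tops now [5, 6, 8])
6 → pile 2 (tops now [5, 6, 8])
10 → new pile 4 (tops now [5, 6, 8, 10])
7 → pile 3 (tops now [5, 6, 7, 10])
9 → pile 4 (tops now [5, 6, 7, 9])
12 → new pile 5 (tops now [5, 6, 7, 9, 12])
10 → pile 5 (tops now [5, 6, 7, 9, 10])
Five piles.

5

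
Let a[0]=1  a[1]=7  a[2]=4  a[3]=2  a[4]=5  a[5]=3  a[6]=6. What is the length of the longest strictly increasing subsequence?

Let dp[i] be the length of the longest such subsequence ending at index i:
i:     0 1 2 3 4 5 6
a[i]:  1 7 4 2 5 3 6
dp:    1 2 2 2 3 3 4
Maximum dp value is 4.

4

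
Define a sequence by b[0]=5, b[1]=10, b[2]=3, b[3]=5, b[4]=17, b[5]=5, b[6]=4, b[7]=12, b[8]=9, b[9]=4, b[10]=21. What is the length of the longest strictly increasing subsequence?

4

Let dp[i] be the length of the longest such subsequence ending at index i:
i:      0  1  2  3  4  5  6  7  8  9 10
b[i]:   5 10  3  5 17  5  4 12  9  4 21
dp:     1  2  1  2  3  2  2  3  3  2  4
Maximum dp value is 4.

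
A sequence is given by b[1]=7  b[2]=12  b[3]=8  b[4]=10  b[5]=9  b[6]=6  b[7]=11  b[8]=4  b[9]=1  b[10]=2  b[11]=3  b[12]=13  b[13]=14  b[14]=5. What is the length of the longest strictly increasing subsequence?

6

Track the smallest tail for each achievable length (strict):
7 → extends → [7]
12 → extends → [7, 12]
8 → replaces 12 → [7, 8]
10 → extends → [7, 8, 10]
9 → replaces 10 → [7, 8, 9]
6 → replaces 7 → [6, 8, 9]
11 → extends → [6, 8, 9, 11]
4 → replaces 6 → [4, 8, 9, 11]
1 → replaces 4 → [1, 8, 9, 11]
2 → replaces 8 → [1, 2, 9, 11]
3 → replaces 9 → [1, 2, 3, 11]
13 → extends → [1, 2, 3, 11, 13]
14 → extends → [1, 2, 3, 11, 13, 14]
5 → replaces 11 → [1, 2, 3, 5, 13, 14]
Six tails, so the longest strictly increasing subsequence has length 6 (e.g. 7, 8, 10, 11, 13, 14).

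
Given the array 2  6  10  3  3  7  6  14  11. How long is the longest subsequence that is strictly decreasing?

3

Negate each value so 'decreasing' becomes 'increasing', then run patience tails on the negated sequence:
-2 → extends → [-2]
-6 → replaces -2 → [-6]
-10 → replaces -6 → [-10]
-3 → extends → [-10, -3]
-3 → already a tail → [-10, -3]
-7 → replaces -3 → [-10, -7]
-6 → extends → [-10, -7, -6]
-14 → replaces -10 → [-14, -7, -6]
-11 → replaces -7 → [-14, -11, -6]
Three tails, so the longest strictly decreasing subsequence of the original has length 3.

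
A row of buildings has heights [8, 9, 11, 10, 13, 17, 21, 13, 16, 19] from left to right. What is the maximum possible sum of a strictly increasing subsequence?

Let S[i] be the best sum of a strictly increasing subsequence ending at i:
i:      1  2  3  4  5  6  7  8  9 10
a[i]:   8  9 11 10 13 17 21 13 16 19
S:      8 17 28 27 41 58 79 41 57 77
Maximum is 79 (e.g. 8 + 9 + 11 + 13 + 17 + 21).

79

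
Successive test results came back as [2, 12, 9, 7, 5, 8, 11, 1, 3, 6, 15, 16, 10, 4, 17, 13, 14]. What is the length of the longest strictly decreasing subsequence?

5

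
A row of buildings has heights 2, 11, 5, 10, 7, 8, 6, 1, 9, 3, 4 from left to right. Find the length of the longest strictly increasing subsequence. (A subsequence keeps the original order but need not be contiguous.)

5

Track the smallest tail for each achievable length (strict):
2 → extends → [2]
11 → extends → [2, 11]
5 → replaces 11 → [2, 5]
10 → extends → [2, 5, 10]
7 → replaces 10 → [2, 5, 7]
8 → extends → [2, 5, 7, 8]
6 → replaces 7 → [2, 5, 6, 8]
1 → replaces 2 → [1, 5, 6, 8]
9 → extends → [1, 5, 6, 8, 9]
3 → replaces 5 → [1, 3, 6, 8, 9]
4 → replaces 6 → [1, 3, 4, 8, 9]
Five tails, so the longest strictly increasing subsequence has length 5 (e.g. 2, 5, 7, 8, 9).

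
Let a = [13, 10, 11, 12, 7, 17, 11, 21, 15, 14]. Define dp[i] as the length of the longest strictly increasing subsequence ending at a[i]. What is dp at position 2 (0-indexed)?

dp[i] = 1 + max{dp[j] : j<i, a[j]<a[i]} (or 1 if no such j):
i:      0  1  2  3  4  5  6  7  8  9
a[i]:  13 10 11 12  7 17 11 21 15 14
dp:     1  1  2  3  1  4  2  5  4  4
At index 2 the value is 2.

2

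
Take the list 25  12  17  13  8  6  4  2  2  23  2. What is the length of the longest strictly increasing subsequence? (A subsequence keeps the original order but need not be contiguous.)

Track the smallest tail for each achievable length (strict):
25 → extends → [25]
12 → replaces 25 → [12]
17 → extends → [12, 17]
13 → replaces 17 → [12, 13]
8 → replaces 12 → [8, 13]
6 → replaces 8 → [6, 13]
4 → replaces 6 → [4, 13]
2 → replaces 4 → [2, 13]
2 → already a tail → [2, 13]
23 → extends → [2, 13, 23]
2 → already a tail → [2, 13, 23]
Three tails, so the longest strictly increasing subsequence has length 3 (e.g. 12, 17, 23).

3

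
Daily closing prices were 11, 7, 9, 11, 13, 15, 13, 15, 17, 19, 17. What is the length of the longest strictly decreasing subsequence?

2

Let dp[i] be the longest strictly decreasing subsequence ending at i:
i:      1  2  3  4  5  6  7  8  9 10 11
a[i]:  11  7  9 11 13 15 13 15 17 19 17
dp:     1  2  2  1  1  1  2  1  1  1  2
Maximum is 2.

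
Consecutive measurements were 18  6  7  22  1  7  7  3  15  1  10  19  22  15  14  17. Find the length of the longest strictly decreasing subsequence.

4

Negate each value so 'decreasing' becomes 'increasing', then run patience tails on the negated sequence:
-18 → extends → [-18]
-6 → extends → [-18, -6]
-7 → replaces -6 → [-18, -7]
-22 → replaces -18 → [-22, -7]
-1 → extends → [-22, -7, -1]
-7 → already a tail → [-22, -7, -1]
-7 → already a tail → [-22, -7, -1]
-3 → replaces -1 → [-22, -7, -3]
-15 → replaces -7 → [-22, -15, -3]
-1 → extends → [-22, -15, -3, -1]
-10 → replaces -3 → [-22, -15, -10, -1]
-19 → replaces -15 → [-22, -19, -10, -1]
-22 → already a tail → [-22, -19, -10, -1]
-15 → replaces -10 → [-22, -19, -15, -1]
-14 → replaces -1 → [-22, -19, -15, -14]
-17 → replaces -15 → [-22, -19, -17, -14]
Four tails, so the longest strictly decreasing subsequence of the original has length 4.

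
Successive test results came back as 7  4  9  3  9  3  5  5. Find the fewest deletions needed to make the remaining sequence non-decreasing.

4

Fewest deletions = n − (longest non-decreasing subsequence).
Patience tails:
7 → extends → [7]
4 → replaces 7 → [4]
9 → extends → [4, 9]
3 → replaces 4 → [3, 9]
9 → extends → [3, 9, 9]
3 → replaces 9 → [3, 3, 9]
5 → replaces 9 → [3, 3, 5]
5 → extends → [3, 3, 5, 5]
Longest non-decreasing subsequence has length 4, so deletions = 8 − 4 = 4.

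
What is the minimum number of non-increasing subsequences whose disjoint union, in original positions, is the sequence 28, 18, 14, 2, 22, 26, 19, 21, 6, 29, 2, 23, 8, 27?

Place each on the leftmost legal pile:
28 → new pile 1 (tops now [28])
18 → pile 1 (tops now [18])
14 → pile 1 (tops now [14])
2 → pile 1 (tops now [2])
22 → new pile 2 (tops now [2, 22])
26 → new pile 3 (tops now [2, 22, 26])
19 → pile 2 (tops now [2, 19, 26])
21 → pile 3 (tops now [2, 19, 21])
6 → pile 2 (tops now [2, 6, 21])
29 → new pile 4 (tops now [2, 6, 21, 29])
2 → pile 1 (tops now [2, 6, 21, 29])
23 → pile 4 (tops now [2, 6, 21, 23])
8 → pile 3 (tops now [2, 6, 8, 23])
27 → new pile 5 (tops now [2, 6, 8, 23, 27])
Five piles.

5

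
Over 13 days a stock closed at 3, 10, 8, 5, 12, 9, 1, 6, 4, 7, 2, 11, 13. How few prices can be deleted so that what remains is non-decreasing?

7

Fewest deletions = n − (longest non-decreasing subsequence).
Patience tails:
3 → extends → [3]
10 → extends → [3, 10]
8 → replaces 10 → [3, 8]
5 → replaces 8 → [3, 5]
12 → extends → [3, 5, 12]
9 → replaces 12 → [3, 5, 9]
1 → replaces 3 → [1, 5, 9]
6 → replaces 9 → [1, 5, 6]
4 → replaces 5 → [1, 4, 6]
7 → extends → [1, 4, 6, 7]
2 → replaces 4 → [1, 2, 6, 7]
11 → extends → [1, 2, 6, 7, 11]
13 → extends → [1, 2, 6, 7, 11, 13]
Longest non-decreasing subsequence has length 6, so deletions = 13 − 6 = 7.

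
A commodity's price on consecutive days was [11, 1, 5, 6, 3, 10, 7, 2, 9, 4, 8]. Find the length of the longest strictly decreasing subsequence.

4

Let dp[i] be the longest strictly decreasing subsequence ending at i:
i:      1  2  3  4  5  6  7  8  9 10 11
a[i]:  11  1  5  6  3 10  7  2  9  4  8
dp:     1  2  2  2  3  2  3  4  3  4  4
Maximum is 4.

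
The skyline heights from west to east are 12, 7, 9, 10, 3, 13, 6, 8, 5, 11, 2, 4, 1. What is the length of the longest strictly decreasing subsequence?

6

Negate each value so 'decreasing' becomes 'increasing', then run patience tails on the negated sequence:
-12 → extends → [-12]
-7 → extends → [-12, -7]
-9 → replaces -7 → [-12, -9]
-10 → replaces -9 → [-12, -10]
-3 → extends → [-12, -10, -3]
-13 → replaces -12 → [-13, -10, -3]
-6 → replaces -3 → [-13, -10, -6]
-8 → replaces -6 → [-13, -10, -8]
-5 → extends → [-13, -10, -8, -5]
-11 → replaces -10 → [-13, -11, -8, -5]
-2 → extends → [-13, -11, -8, -5, -2]
-4 → replaces -2 → [-13, -11, -8, -5, -4]
-1 → extends → [-13, -11, -8, -5, -4, -1]
Six tails, so the longest strictly decreasing subsequence of the original has length 6.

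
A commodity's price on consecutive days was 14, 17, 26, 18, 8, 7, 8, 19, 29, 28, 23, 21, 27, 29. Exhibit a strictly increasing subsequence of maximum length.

14, 17, 18, 19, 23, 27, 29

Patience tails give the LIS length; then backtrack through the dp parents:
14 → extends → [14]
17 → extends → [14, 17]
26 → extends → [14, 17, 26]
18 → replaces 26 → [14, 17, 18]
8 → replaces 14 → [8, 17, 18]
7 → replaces 8 → [7, 17, 18]
8 → replaces 17 → [7, 8, 18]
19 → extends → [7, 8, 18, 19]
29 → extends → [7, 8, 18, 19, 29]
28 → replaces 29 → [7, 8, 18, 19, 28]
23 → replaces 28 → [7, 8, 18, 19, 23]
21 → replaces 23 → [7, 8, 18, 19, 21]
27 → extends → [7, 8, 18, 19, 21, 27]
29 → extends → [7, 8, 18, 19, 21, 27, 29]
Length 7; one witness is 14, 17, 18, 19, 23, 27, 29.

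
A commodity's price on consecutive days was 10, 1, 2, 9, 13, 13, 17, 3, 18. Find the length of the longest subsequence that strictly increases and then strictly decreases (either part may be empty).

inc[i] = longest strictly increasing subsequence ending at i; dec[i] = longest strictly decreasing subsequence starting at i:
i:      1  2  3  4  5  6  7  8  9
a[i]:  10  1  2  9 13 13 17  3 18
inc:    1  1  2  3  4  4  5  3  6
dec:    3  1  1  2  2  2  2  1  1
Best peak at i=7 (value 17): inc=5, dec=2, length 5+2−1 = 6.

6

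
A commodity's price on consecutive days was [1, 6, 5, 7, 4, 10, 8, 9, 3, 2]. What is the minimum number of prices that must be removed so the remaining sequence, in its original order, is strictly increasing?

5

Fewest deletions = n − (longest strictly increasing subsequence).
Patience tails:
1 → extends → [1]
6 → extends → [1, 6]
5 → replaces 6 → [1, 5]
7 → extends → [1, 5, 7]
4 → replaces 5 → [1, 4, 7]
10 → extends → [1, 4, 7, 10]
8 → replaces 10 → [1, 4, 7, 8]
9 → extends → [1, 4, 7, 8, 9]
3 → replaces 4 → [1, 3, 7, 8, 9]
2 → replaces 3 → [1, 2, 7, 8, 9]
Longest strictly increasing subsequence has length 5, so deletions = 10 − 5 = 5.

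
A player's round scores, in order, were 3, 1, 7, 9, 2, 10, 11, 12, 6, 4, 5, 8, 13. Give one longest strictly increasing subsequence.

3, 7, 9, 10, 11, 12, 13

Patience tails give the LIS length; then backtrack through the dp parents:
3 → extends → [3]
1 → replaces 3 → [1]
7 → extends → [1, 7]
9 → extends → [1, 7, 9]
2 → replaces 7 → [1, 2, 9]
10 → extends → [1, 2, 9, 10]
11 → extends → [1, 2, 9, 10, 11]
12 → extends → [1, 2, 9, 10, 11, 12]
6 → replaces 9 → [1, 2, 6, 10, 11, 12]
4 → replaces 6 → [1, 2, 4, 10, 11, 12]
5 → replaces 10 → [1, 2, 4, 5, 11, 12]
8 → replaces 11 → [1, 2, 4, 5, 8, 12]
13 → extends → [1, 2, 4, 5, 8, 12, 13]
Length 7; one witness is 3, 7, 9, 10, 11, 12, 13.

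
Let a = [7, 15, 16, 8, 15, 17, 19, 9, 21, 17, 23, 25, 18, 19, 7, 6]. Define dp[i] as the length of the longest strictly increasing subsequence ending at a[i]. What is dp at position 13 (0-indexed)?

6

dp[i] = 1 + max{dp[j] : j<i, a[j]<a[i]} (or 1 if no such j):
i:      0  1  2  3  4  5  6  7  8  9 10 11 12 13 14 15
a[i]:   7 15 16  8 15 17 19  9 21 17 23 25 18 19  7  6
dp:     1  2  3  2  3  4  5  3  6  4  7  8  5  6  1  1
At index 13 the value is 6.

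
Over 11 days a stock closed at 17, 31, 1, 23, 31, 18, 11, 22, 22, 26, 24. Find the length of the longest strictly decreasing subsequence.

Let dp[i] be the longest strictly decreasing subsequence ending at i:
i:      1  2  3  4  5  6  7  8  9 10 11
a[i]:  17 31  1 23 31 18 11 22 22 26 24
dp:     1  1  2  2  1  3  4  3  3  2  3
Maximum is 4.

4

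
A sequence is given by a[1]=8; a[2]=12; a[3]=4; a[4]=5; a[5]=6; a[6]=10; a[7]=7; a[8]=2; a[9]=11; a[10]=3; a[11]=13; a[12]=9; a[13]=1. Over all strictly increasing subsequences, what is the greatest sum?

Let S[i] be the best sum of a strictly increasing subsequence ending at i:
i:      1  2  3  4  5  6  7  8  9 10 11 12 13
a[i]:   8 12  4  5  6 10  7  2 11  3 13  9  1
S:      8 20  4  9 15 25 22  2 36  5 49 31  1
Maximum is 49 (e.g. 4 + 5 + 6 + 10 + 11 + 13).

49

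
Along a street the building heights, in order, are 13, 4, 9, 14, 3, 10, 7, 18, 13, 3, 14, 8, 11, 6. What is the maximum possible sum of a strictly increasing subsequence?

Let S[i] be the best sum of a strictly increasing subsequence ending at i:
i:      1  2  3  4  5  6  7  8  9 10 11 12 13 14
a[i]:  13  4  9 14  3 10  7 18 13  3 14  8 11  6
S:     13  4 13 27  3 23 11 45 36  3 50 19 34 10
Maximum is 50 (e.g. 4 + 9 + 10 + 13 + 14).

50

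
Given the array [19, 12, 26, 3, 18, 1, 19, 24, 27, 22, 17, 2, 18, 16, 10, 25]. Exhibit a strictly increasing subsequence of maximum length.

12, 18, 19, 24, 27

Patience tails give the LIS length; then backtrack through the dp parents:
19 → extends → [19]
12 → replaces 19 → [12]
26 → extends → [12, 26]
3 → replaces 12 → [3, 26]
18 → replaces 26 → [3, 18]
1 → replaces 3 → [1, 18]
19 → extends → [1, 18, 19]
24 → extends → [1, 18, 19, 24]
27 → extends → [1, 18, 19, 24, 27]
22 → replaces 24 → [1, 18, 19, 22, 27]
17 → replaces 18 → [1, 17, 19, 22, 27]
2 → replaces 17 → [1, 2, 19, 22, 27]
18 → replaces 19 → [1, 2, 18, 22, 27]
16 → replaces 18 → [1, 2, 16, 22, 27]
10 → replaces 16 → [1, 2, 10, 22, 27]
25 → replaces 27 → [1, 2, 10, 22, 25]
Length 5; one witness is 12, 18, 19, 24, 27.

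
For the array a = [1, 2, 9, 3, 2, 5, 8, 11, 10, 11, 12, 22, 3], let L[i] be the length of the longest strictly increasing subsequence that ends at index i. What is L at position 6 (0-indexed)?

dp[i] = 1 + max{dp[j] : j<i, a[j]<a[i]} (or 1 if no such j):
i:      0  1  2  3  4  5  6  7  8  9 10 11 12
a[i]:   1  2  9  3  2  5  8 11 10 11 12 22  3
dp:     1  2  3  3  2  4  5  6  6  7  8  9  3
At index 6 the value is 5.

5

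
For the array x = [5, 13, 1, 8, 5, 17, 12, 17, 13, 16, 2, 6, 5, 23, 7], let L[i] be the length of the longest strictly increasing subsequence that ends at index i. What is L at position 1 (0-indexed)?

2

dp[i] = 1 + max{dp[j] : j<i, x[j]<x[i]} (or 1 if no such j):
i:      0  1  2  3  4  5  6  7  8  9 10 11 12 13 14
x[i]:   5 13  1  8  5 17 12 17 13 16  2  6  5 23  7
dp:     1  2  1  2  2  3  3  4  4  5  2  3  3  6  4
At index 1 the value is 2.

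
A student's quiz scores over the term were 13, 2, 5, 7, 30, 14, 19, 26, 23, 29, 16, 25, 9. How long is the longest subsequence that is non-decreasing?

Track the smallest tail for each achievable length (allowing ties):
13 → extends → [13]
2 → replaces 13 → [2]
5 → extends → [2, 5]
7 → extends → [2, 5, 7]
30 → extends → [2, 5, 7, 30]
14 → replaces 30 → [2, 5, 7, 14]
19 → extends → [2, 5, 7, 14, 19]
26 → extends → [2, 5, 7, 14, 19, 26]
23 → replaces 26 → [2, 5, 7, 14, 19, 23]
29 → extends → [2, 5, 7, 14, 19, 23, 29]
16 → replaces 19 → [2, 5, 7, 14, 16, 23, 29]
25 → replaces 29 → [2, 5, 7, 14, 16, 23, 25]
9 → replaces 14 → [2, 5, 7, 9, 16, 23, 25]
Seven tails, so the longest non-decreasing subsequence has length 7 (e.g. 2, 5, 7, 14, 19, 26, 29).

7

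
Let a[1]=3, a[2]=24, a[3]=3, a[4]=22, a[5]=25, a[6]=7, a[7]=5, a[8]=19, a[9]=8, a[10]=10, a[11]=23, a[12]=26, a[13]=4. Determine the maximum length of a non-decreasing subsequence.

Let dp[i] be the length of the longest such subsequence ending at index i:
i:      1  2  3  4  5  6  7  8  9 10 11 12 13
a[i]:   3 24  3 22 25  7  5 19  8 10 23 26  4
dp:     1  2  2  3  4  3  3  4  4  5  6  7  3
Maximum dp value is 7.

7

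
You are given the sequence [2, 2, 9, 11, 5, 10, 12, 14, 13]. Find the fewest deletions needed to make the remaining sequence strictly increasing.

4

Fewest deletions = n − (longest strictly increasing subsequence).
Patience tails:
2 → extends → [2]
2 → already a tail → [2]
9 → extends → [2, 9]
11 → extends → [2, 9, 11]
5 → replaces 9 → [2, 5, 11]
10 → replaces 11 → [2, 5, 10]
12 → extends → [2, 5, 10, 12]
14 → extends → [2, 5, 10, 12, 14]
13 → replaces 14 → [2, 5, 10, 12, 13]
Longest strictly increasing subsequence has length 5, so deletions = 9 − 5 = 4.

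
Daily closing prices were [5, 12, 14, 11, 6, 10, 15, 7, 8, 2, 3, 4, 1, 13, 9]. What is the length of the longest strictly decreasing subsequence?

6

Let dp[i] be the longest strictly decreasing subsequence ending at i:
i:      1  2  3  4  5  6  7  8  9 10 11 12 13 14 15
a[i]:   5 12 14 11  6 10 15  7  8  2  3  4  1 13  9
dp:     1  1  1  2  3  3  1  4  4  5  5  5  6  2  4
Maximum is 6.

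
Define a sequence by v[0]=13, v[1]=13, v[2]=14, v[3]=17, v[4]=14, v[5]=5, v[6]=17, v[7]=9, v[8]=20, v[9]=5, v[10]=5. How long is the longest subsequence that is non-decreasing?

Track the smallest tail for each achievable length (allowing ties):
13 → extends → [13]
13 → extends → [13, 13]
14 → extends → [13, 13, 14]
17 → extends → [13, 13, 14, 17]
14 → replaces 17 → [13, 13, 14, 14]
5 → replaces 13 → [5, 13, 14, 14]
17 → extends → [5, 13, 14, 14, 17]
9 → replaces 13 → [5, 9, 14, 14, 17]
20 → extends → [5, 9, 14, 14, 17, 20]
5 → replaces 9 → [5, 5, 14, 14, 17, 20]
5 → replaces 14 → [5, 5, 5, 14, 17, 20]
Six tails, so the longest non-decreasing subsequence has length 6 (e.g. 13, 13, 14, 17, 17, 20).

6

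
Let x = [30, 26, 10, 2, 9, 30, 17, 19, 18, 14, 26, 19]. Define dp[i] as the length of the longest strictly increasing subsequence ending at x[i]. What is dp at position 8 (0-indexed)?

dp[i] = 1 + max{dp[j] : j<i, x[j]<x[i]} (or 1 if no such j):
i:      0  1  2  3  4  5  6  7  8  9 10 11
x[i]:  30 26 10  2  9 30 17 19 18 14 26 19
dp:     1  1  1  1  2  3  3  4  4  3  5  5
At index 8 the value is 4.

4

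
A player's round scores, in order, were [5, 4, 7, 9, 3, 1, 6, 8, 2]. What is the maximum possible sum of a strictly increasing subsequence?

21

Let S[i] be the best sum of a strictly increasing subsequence ending at i:
i:      1  2  3  4  5  6  7  8  9
a[i]:   5  4  7  9  3  1  6  8  2
S:      5  4 12 21  3  1 11 20  3
Maximum is 21 (e.g. 5 + 7 + 9).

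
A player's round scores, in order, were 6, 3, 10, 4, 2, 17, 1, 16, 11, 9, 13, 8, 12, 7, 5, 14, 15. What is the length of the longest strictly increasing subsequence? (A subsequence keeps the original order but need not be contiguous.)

6

Track the smallest tail for each achievable length (strict):
6 → extends → [6]
3 → replaces 6 → [3]
10 → extends → [3, 10]
4 → replaces 10 → [3, 4]
2 → replaces 3 → [2, 4]
17 → extends → [2, 4, 17]
1 → replaces 2 → [1, 4, 17]
16 → replaces 17 → [1, 4, 16]
11 → replaces 16 → [1, 4, 11]
9 → replaces 11 → [1, 4, 9]
13 → extends → [1, 4, 9, 13]
8 → replaces 9 → [1, 4, 8, 13]
12 → replaces 13 → [1, 4, 8, 12]
7 → replaces 8 → [1, 4, 7, 12]
5 → replaces 7 → [1, 4, 5, 12]
14 → extends → [1, 4, 5, 12, 14]
15 → extends → [1, 4, 5, 12, 14, 15]
Six tails, so the longest strictly increasing subsequence has length 6 (e.g. 6, 10, 11, 13, 14, 15).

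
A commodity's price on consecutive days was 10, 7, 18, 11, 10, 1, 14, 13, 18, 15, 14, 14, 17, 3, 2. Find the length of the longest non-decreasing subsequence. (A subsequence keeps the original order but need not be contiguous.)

Track the smallest tail for each achievable length (allowing ties):
10 → extends → [10]
7 → replaces 10 → [7]
18 → extends → [7, 18]
11 → replaces 18 → [7, 11]
10 → replaces 11 → [7, 10]
1 → replaces 7 → [1, 10]
14 → extends → [1, 10, 14]
13 → replaces 14 → [1, 10, 13]
18 → extends → [1, 10, 13, 18]
15 → replaces 18 → [1, 10, 13, 15]
14 → replaces 15 → [1, 10, 13, 14]
14 → extends → [1, 10, 13, 14, 14]
17 → extends → [1, 10, 13, 14, 14, 17]
3 → replaces 10 → [1, 3, 13, 14, 14, 17]
2 → replaces 3 → [1, 2, 13, 14, 14, 17]
Six tails, so the longest non-decreasing subsequence has length 6 (e.g. 10, 11, 14, 14, 14, 17).

6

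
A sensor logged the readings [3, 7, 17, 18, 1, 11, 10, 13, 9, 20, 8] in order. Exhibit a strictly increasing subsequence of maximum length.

3, 7, 17, 18, 20

Patience tails give the LIS length; then backtrack through the dp parents:
3 → extends → [3]
7 → extends → [3, 7]
17 → extends → [3, 7, 17]
18 → extends → [3, 7, 17, 18]
1 → replaces 3 → [1, 7, 17, 18]
11 → replaces 17 → [1, 7, 11, 18]
10 → replaces 11 → [1, 7, 10, 18]
13 → replaces 18 → [1, 7, 10, 13]
9 → replaces 10 → [1, 7, 9, 13]
20 → extends → [1, 7, 9, 13, 20]
8 → replaces 9 → [1, 7, 8, 13, 20]
Length 5; one witness is 3, 7, 17, 18, 20.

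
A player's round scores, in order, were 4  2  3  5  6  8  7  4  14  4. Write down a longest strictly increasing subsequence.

2, 3, 5, 6, 8, 14

Patience tails give the LIS length; then backtrack through the dp parents:
4 → extends → [4]
2 → replaces 4 → [2]
3 → extends → [2, 3]
5 → extends → [2, 3, 5]
6 → extends → [2, 3, 5, 6]
8 → extends → [2, 3, 5, 6, 8]
7 → replaces 8 → [2, 3, 5, 6, 7]
4 → replaces 5 → [2, 3, 4, 6, 7]
14 → extends → [2, 3, 4, 6, 7, 14]
4 → already a tail → [2, 3, 4, 6, 7, 14]
Length 6; one witness is 2, 3, 5, 6, 8, 14.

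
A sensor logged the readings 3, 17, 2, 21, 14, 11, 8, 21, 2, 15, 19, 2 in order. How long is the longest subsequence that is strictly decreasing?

5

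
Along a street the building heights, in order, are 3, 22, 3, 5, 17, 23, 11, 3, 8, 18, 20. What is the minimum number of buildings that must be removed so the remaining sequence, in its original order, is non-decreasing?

Fewest deletions = n − (longest non-decreasing subsequence).
i:      1  2  3  4  5  6  7  8  9 10 11
a[i]:   3 22  3  5 17 23 11  3  8 18 20
dp:     1  2  2  3  4  5  4  3  4  5  6
max dp = 6, so deletions = 11 − 6 = 5.

5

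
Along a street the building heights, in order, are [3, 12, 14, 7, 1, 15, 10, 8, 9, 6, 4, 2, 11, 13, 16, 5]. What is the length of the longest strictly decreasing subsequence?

Negate each value so 'decreasing' becomes 'increasing', then run patience tails on the negated sequence:
-3 → extends → [-3]
-12 → replaces -3 → [-12]
-14 → replaces -12 → [-14]
-7 → extends → [-14, -7]
-1 → extends → [-14, -7, -1]
-15 → replaces -14 → [-15, -7, -1]
-10 → replaces -7 → [-15, -10, -1]
-8 → replaces -1 → [-15, -10, -8]
-9 → replaces -8 → [-15, -10, -9]
-6 → extends → [-15, -10, -9, -6]
-4 → extends → [-15, -10, -9, -6, -4]
-2 → extends → [-15, -10, -9, -6, -4, -2]
-11 → replaces -10 → [-15, -11, -9, -6, -4, -2]
-13 → replaces -11 → [-15, -13, -9, -6, -4, -2]
-16 → replaces -15 → [-16, -13, -9, -6, -4, -2]
-5 → replaces -4 → [-16, -13, -9, -6, -5, -2]
Six tails, so the longest strictly decreasing subsequence of the original has length 6.

6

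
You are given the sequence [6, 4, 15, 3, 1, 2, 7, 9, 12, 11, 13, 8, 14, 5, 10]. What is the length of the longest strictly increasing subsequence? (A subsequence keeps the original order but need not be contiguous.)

7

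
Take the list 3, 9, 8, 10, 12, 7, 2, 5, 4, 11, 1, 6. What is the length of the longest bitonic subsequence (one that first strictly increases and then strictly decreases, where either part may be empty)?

inc[i] = longest strictly increasing subsequence ending at i; dec[i] = longest strictly decreasing subsequence starting at i:
i:      1  2  3  4  5  6  7  8  9 10 11 12
a[i]:   3  9  8 10 12  7  2  5  4 11  1  6
inc:    1  2  2  3  4  2  1  2  2  4  1  3
dec:    3  6  5  5  5  4  2  3  2  2  1  1
Best peak at i=5 (value 12): inc=4, dec=5, length 4+5−1 = 8.

8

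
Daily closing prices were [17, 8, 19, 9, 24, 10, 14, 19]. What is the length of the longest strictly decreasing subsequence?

Let dp[i] be the longest strictly decreasing subsequence ending at i:
i:      1  2  3  4  5  6  7  8
a[i]:  17  8 19  9 24 10 14 19
dp:     1  2  1  2  1  2  2  2
Maximum is 2.

2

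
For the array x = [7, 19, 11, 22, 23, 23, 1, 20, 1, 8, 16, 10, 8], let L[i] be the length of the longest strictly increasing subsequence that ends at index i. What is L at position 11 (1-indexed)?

3

dp[i] = 1 + max{dp[j] : j<i, x[j]<x[i]} (or 1 if no such j):
i:      1  2  3  4  5  6  7  8  9 10 11 12 13
x[i]:   7 19 11 22 23 23  1 20  1  8 16 10  8
dp:     1  2  2  3  4  4  1  3  1  2  3  3  2
At index 11 the value is 3.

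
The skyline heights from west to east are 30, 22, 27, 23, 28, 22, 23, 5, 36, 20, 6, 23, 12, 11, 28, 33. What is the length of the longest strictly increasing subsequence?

Track the smallest tail for each achievable length (strict):
30 → extends → [30]
22 → replaces 30 → [22]
27 → extends → [22, 27]
23 → replaces 27 → [22, 23]
28 → extends → [22, 23, 28]
22 → already a tail → [22, 23, 28]
23 → already a tail → [22, 23, 28]
5 → replaces 22 → [5, 23, 28]
36 → extends → [5, 23, 28, 36]
20 → replaces 23 → [5, 20, 28, 36]
6 → replaces 20 → [5, 6, 28, 36]
23 → replaces 28 → [5, 6, 23, 36]
12 → replaces 23 → [5, 6, 12, 36]
11 → replaces 12 → [5, 6, 11, 36]
28 → replaces 36 → [5, 6, 11, 28]
33 → extends → [5, 6, 11, 28, 33]
Five tails, so the longest strictly increasing subsequence has length 5 (e.g. 5, 20, 23, 28, 33).

5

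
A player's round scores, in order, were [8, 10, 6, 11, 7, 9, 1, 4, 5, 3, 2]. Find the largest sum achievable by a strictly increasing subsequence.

Let S[i] be the best sum of a strictly increasing subsequence ending at i:
i:      1  2  3  4  5  6  7  8  9 10 11
a[i]:   8 10  6 11  7  9  1  4  5  3  2
S:      8 18  6 29 13 22  1  5 10  4  3
Maximum is 29 (e.g. 8 + 10 + 11).

29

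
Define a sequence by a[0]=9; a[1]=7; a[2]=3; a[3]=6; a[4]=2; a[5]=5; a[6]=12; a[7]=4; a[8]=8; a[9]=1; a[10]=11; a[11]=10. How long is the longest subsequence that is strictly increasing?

Let dp[i] be the length of the longest such subsequence ending at index i:
i:      0  1  2  3  4  5  6  7  8  9 10 11
a[i]:   9  7  3  6  2  5 12  4  8  1 11 10
dp:     1  1  1  2  1  2  3  2  3  1  4  4
Maximum dp value is 4.

4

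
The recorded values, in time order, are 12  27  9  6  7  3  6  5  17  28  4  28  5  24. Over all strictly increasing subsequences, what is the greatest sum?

Let S[i] be the best sum of a strictly increasing subsequence ending at i:
i:      1  2  3  4  5  6  7  8  9 10 11 12 13 14
a[i]:  12 27  9  6  7  3  6  5 17 28  4 28  5 24
S:     12 39  9  6 13  3  9  8 30 67  7 67 12 54
Maximum is 67 (e.g. 12 + 27 + 28).

67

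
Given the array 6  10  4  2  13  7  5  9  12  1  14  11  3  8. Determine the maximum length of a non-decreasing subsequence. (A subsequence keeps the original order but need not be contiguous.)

Track the smallest tail for each achievable length (allowing ties):
6 → extends → [6]
10 → extends → [6, 10]
4 → replaces 6 → [4, 10]
2 → replaces 4 → [2, 10]
13 → extends → [2, 10, 13]
7 → replaces 10 → [2, 7, 13]
5 → replaces 7 → [2, 5, 13]
9 → replaces 13 → [2, 5, 9]
12 → extends → [2, 5, 9, 12]
1 → replaces 2 → [1, 5, 9, 12]
14 → extends → [1, 5, 9, 12, 14]
11 → replaces 12 → [1, 5, 9, 11, 14]
3 → replaces 5 → [1, 3, 9, 11, 14]
8 → replaces 9 → [1, 3, 8, 11, 14]
Five tails, so the longest non-decreasing subsequence has length 5 (e.g. 6, 7, 9, 12, 14).

5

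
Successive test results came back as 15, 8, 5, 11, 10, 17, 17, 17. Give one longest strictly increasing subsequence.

Patience tails give the LIS length; then backtrack through the dp parents:
15 → extends → [15]
8 → replaces 15 → [8]
5 → replaces 8 → [5]
11 → extends → [5, 11]
10 → replaces 11 → [5, 10]
17 → extends → [5, 10, 17]
17 → already a tail → [5, 10, 17]
17 → already a tail → [5, 10, 17]
Length 3; one witness is 8, 11, 17.

8, 11, 17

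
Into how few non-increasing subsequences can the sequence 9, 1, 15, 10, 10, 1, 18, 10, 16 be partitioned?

3

Place each on the leftmost legal pile:
9 → new pile 1 (tops now [9])
1 → pile 1 (tops now [1])
15 → new pile 2 (tops now [1, 15])
10 → pile 2 (tops now [1, 10])
10 → pile 2 (tops now [1, 10])
1 → pile 1 (tops now [1, 10])
18 → new pile 3 (tops now [1, 10, 18])
10 → pile 2 (tops now [1, 10, 18])
16 → pile 3 (tops now [1, 10, 16])
Three piles.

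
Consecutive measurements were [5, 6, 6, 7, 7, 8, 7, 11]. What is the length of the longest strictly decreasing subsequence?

Let dp[i] be the longest strictly decreasing subsequence ending at i:
i:      1  2  3  4  5  6  7  8
a[i]:   5  6  6  7  7  8  7 11
dp:     1  1  1  1  1  1  2  1
Maximum is 2.

2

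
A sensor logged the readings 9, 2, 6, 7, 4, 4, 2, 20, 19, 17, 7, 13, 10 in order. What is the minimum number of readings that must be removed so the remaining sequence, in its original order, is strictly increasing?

Fewest deletions = n − (longest strictly increasing subsequence).
Patience tails:
9 → extends → [9]
2 → replaces 9 → [2]
6 → extends → [2, 6]
7 → extends → [2, 6, 7]
4 → replaces 6 → [2, 4, 7]
4 → already a tail → [2, 4, 7]
2 → already a tail → [2, 4, 7]
20 → extends → [2, 4, 7, 20]
19 → replaces 20 → [2, 4, 7, 19]
17 → replaces 19 → [2, 4, 7, 17]
7 → already a tail → [2, 4, 7, 17]
13 → replaces 17 → [2, 4, 7, 13]
10 → replaces 13 → [2, 4, 7, 10]
Longest strictly increasing subsequence has length 4, so deletions = 13 − 4 = 9.

9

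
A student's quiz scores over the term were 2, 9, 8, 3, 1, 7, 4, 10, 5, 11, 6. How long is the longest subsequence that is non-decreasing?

Let dp[i] be the length of the longest such subsequence ending at index i:
i:      1  2  3  4  5  6  7  8  9 10 11
a[i]:   2  9  8  3  1  7  4 10  5 11  6
dp:     1  2  2  2  1  3  3  4  4  5  5
Maximum dp value is 5.

5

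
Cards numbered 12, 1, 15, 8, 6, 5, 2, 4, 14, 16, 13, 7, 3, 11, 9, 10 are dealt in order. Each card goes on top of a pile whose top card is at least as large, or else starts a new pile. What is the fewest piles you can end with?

6

The minimum number of non-increasing subsequences covering a sequence equals the length of its longest strictly increasing subsequence.
LIS length is 6 (e.g. 1, 2, 4, 7, 9, 10), so 6 piles are needed.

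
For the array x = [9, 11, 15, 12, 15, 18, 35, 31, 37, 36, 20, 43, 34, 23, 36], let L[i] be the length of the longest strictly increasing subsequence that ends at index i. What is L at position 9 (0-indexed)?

dp[i] = 1 + max{dp[j] : j<i, x[j]<x[i]} (or 1 if no such j):
i:      0  1  2  3  4  5  6  7  8  9 10 11 12 13 14
x[i]:   9 11 15 12 15 18 35 31 37 36 20 43 34 23 36
dp:     1  2  3  3  4  5  6  6  7  7  6  8  7  7  8
At index 9 the value is 7.

7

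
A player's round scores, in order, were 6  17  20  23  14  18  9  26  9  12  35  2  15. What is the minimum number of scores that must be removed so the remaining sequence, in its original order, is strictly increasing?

7

Fewest deletions = n − (longest strictly increasing subsequence).
Patience tails:
6 → extends → [6]
17 → extends → [6, 17]
20 → extends → [6, 17, 20]
23 → extends → [6, 17, 20, 23]
14 → replaces 17 → [6, 14, 20, 23]
18 → replaces 20 → [6, 14, 18, 23]
9 → replaces 14 → [6, 9, 18, 23]
26 → extends → [6, 9, 18, 23, 26]
9 → already a tail → [6, 9, 18, 23, 26]
12 → replaces 18 → [6, 9, 12, 23, 26]
35 → extends → [6, 9, 12, 23, 26, 35]
2 → replaces 6 → [2, 9, 12, 23, 26, 35]
15 → replaces 23 → [2, 9, 12, 15, 26, 35]
Longest strictly increasing subsequence has length 6, so deletions = 13 − 6 = 7.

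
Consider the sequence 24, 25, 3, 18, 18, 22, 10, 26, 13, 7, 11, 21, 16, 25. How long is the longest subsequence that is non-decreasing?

5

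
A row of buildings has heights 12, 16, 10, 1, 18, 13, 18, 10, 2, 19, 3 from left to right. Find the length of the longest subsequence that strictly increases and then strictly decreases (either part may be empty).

inc[i] = longest strictly increasing subsequence ending at i; dec[i] = longest strictly decreasing subsequence starting at i:
i:      1  2  3  4  5  6  7  8  9 10 11
a[i]:  12 16 10  1 18 13 18 10  2 19  3
inc:    1  2  1  1  3  2  3  2  2  4  3
dec:    3  4  2  1  4  3  3  2  1  2  1
Best peak at i=5 (value 18): inc=3, dec=4, length 3+4−1 = 6.

6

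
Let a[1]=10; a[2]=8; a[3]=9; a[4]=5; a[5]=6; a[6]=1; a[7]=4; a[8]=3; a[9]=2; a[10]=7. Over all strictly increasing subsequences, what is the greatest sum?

18

Let S[i] be the best sum of a strictly increasing subsequence ending at i:
i:      1  2  3  4  5  6  7  8  9 10
a[i]:  10  8  9  5  6  1  4  3  2  7
S:     10  8 17  5 11  1  5  4  3 18
Maximum is 18 (e.g. 5 + 6 + 7).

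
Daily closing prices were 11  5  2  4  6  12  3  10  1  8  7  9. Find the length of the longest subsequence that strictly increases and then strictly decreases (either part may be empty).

7

inc[i] = longest strictly increasing subsequence ending at i; dec[i] = longest strictly decreasing subsequence starting at i:
i:      1  2  3  4  5  6  7  8  9 10 11 12
a[i]:  11  5  2  4  6 12  3 10  1  8  7  9
inc:    1  1  1  2  3  4  2  4  1  4  4  5
dec:    5  4  2  3  3  4  2  3  1  2  1  1
Best peak at i=6 (value 12): inc=4, dec=4, length 4+4−1 = 7.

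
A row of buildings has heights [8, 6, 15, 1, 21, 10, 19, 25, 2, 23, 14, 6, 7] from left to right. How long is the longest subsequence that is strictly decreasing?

Let dp[i] be the longest strictly decreasing subsequence ending at i:
i:      1  2  3  4  5  6  7  8  9 10 11 12 13
a[i]:   8  6 15  1 21 10 19 25  2 23 14  6  7
dp:     1  2  1  3  1  2  2  1  3  2  3  4  4
Maximum is 4.

4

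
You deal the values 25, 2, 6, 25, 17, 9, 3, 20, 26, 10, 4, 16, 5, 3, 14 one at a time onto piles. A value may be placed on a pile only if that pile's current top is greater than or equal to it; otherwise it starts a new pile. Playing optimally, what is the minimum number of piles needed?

5

Place each on the leftmost legal pile:
25 → new pile 1 (tops now [25])
2 → pile 1 (tops now [2])
6 → new pile 2 (tops now [2, 6])
25 → new pile 3 (tops now [2, 6, 25])
17 → pile 3 (tops now [2, 6, 17])
9 → pile 3 (tops now [2, 6, 9])
3 → pile 2 (tops now [2, 3, 9])
20 → new pile 4 (tops now [2, 3, 9, 20])
26 → new pile 5 (tops now [2, 3, 9, 20, 26])
10 → pile 4 (tops now [2, 3, 9, 10, 26])
4 → pile 3 (tops now [2, 3, 4, 10, 26])
16 → pile 5 (tops now [2, 3, 4, 10, 16])
5 → pile 4 (tops now [2, 3, 4, 5, 16])
3 → pile 2 (tops now [2, 3, 4, 5, 16])
14 → pile 5 (tops now [2, 3, 4, 5, 14])
Five piles.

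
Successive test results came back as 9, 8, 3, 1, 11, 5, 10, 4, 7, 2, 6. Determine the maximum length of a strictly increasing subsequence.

3

Let dp[i] be the length of the longest such subsequence ending at index i:
i:      1  2  3  4  5  6  7  8  9 10 11
a[i]:   9  8  3  1 11  5 10  4  7  2  6
dp:     1  1  1  1  2  2  3  2  3  2  3
Maximum dp value is 3.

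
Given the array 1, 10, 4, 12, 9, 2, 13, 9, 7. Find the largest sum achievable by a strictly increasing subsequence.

Let S[i] be the best sum of a strictly increasing subsequence ending at i:
i:      1  2  3  4  5  6  7  8  9
a[i]:   1 10  4 12  9  2 13  9  7
S:      1 11  5 23 14  3 36 14 12
Maximum is 36 (e.g. 1 + 10 + 12 + 13).

36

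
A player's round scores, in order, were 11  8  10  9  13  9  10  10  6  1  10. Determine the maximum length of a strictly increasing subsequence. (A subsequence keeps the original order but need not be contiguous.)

Let dp[i] be the length of the longest such subsequence ending at index i:
i:      1  2  3  4  5  6  7  8  9 10 11
a[i]:  11  8 10  9 13  9 10 10  6  1 10
dp:     1  1  2  2  3  2  3  3  1  1  3
Maximum dp value is 3.

3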